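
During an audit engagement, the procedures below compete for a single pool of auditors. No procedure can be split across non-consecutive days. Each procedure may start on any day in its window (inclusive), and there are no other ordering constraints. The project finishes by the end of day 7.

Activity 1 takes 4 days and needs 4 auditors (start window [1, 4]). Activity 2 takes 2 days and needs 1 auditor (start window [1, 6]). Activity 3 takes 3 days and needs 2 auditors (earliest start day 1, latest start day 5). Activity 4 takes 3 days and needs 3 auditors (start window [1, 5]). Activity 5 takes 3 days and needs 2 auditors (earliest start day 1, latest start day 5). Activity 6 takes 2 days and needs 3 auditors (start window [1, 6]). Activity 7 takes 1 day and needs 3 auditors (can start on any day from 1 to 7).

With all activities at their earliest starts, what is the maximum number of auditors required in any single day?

Early-start schedule: Activity 1@1, Activity 2@1, Activity 3@1, Activity 4@1, Activity 5@1, Activity 6@1, Activity 7@1.
Load per day: day 1: 18, day 2: 15, day 3: 11, day 4: 4, day 5: 0, day 6: 0, day 7: 0.
Peak is 18.

18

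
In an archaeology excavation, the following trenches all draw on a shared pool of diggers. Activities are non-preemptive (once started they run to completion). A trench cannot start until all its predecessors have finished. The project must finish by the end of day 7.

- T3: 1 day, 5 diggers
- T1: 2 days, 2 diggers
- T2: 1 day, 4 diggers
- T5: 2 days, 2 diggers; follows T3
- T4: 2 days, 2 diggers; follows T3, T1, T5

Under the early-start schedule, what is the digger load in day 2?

4

At early start, day 2 has: T1, T5.
Demand: 2 + 2 = 4.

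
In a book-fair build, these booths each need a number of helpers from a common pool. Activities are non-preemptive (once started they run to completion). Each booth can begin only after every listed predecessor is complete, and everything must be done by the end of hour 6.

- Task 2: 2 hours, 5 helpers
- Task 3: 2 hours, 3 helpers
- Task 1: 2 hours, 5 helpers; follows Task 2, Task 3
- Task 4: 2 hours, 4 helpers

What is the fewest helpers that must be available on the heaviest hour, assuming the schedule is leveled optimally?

Early-start (Task 2@1, Task 3@1, Task 1@3, Task 4@1) gives peak 12: h1:12  h2:12  h3:5  h4:5  h5:0  h6:0.
Shift Task 3→3, Task 1→5, Task 4→3.
Schedule Task 2@1, Task 3@3, Task 1@5, Task 4@3: h1:5  h2:5  h3:7  h4:7  h5:5  h6:5 — peak 7.

7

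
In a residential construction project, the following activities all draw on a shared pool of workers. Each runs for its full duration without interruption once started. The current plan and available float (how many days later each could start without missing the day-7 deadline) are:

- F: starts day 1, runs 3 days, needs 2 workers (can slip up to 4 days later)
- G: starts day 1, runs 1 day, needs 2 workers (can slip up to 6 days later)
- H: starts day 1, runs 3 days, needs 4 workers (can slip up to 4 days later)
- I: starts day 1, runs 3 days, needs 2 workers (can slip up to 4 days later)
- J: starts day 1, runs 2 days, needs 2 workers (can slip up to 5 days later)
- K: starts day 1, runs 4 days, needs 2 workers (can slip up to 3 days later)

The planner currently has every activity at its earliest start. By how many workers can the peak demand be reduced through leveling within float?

8

Early-start peak: d1:14  d2:12  d3:10  d4:2  d5:0  d6:0  d7:0 ⇒ 14.
Leveled (F@1, G@1, H@2, I@5, J@5, K@4): d1:4  d2:6  d3:6  d4:6  d5:6  d6:6  d7:4 ⇒ 6.
Reduction 14 − 6 = 8.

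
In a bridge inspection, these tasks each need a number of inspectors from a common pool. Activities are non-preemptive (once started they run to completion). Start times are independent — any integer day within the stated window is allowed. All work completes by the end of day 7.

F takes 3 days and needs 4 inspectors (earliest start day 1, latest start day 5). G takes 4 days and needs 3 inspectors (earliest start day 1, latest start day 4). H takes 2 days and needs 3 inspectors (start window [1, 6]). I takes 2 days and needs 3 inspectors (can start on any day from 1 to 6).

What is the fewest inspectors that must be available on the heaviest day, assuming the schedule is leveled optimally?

6

Early-start (F@1, G@1, H@1, I@1) gives peak 13: d1:13  d2:13  d3:7  d4:3  d5:0  d6:0  d7:0.
Shift G→4, H→4, I→6.
Schedule F@1, G@4, H@4, I@6: d1:4  d2:4  d3:4  d4:6  d5:6  d6:6  d7:6 — peak 6.
Total inspector-days = 36 over 7 days ⇒ peak ≥ ⌈36/7⌉ = 6, so 6 is optimal.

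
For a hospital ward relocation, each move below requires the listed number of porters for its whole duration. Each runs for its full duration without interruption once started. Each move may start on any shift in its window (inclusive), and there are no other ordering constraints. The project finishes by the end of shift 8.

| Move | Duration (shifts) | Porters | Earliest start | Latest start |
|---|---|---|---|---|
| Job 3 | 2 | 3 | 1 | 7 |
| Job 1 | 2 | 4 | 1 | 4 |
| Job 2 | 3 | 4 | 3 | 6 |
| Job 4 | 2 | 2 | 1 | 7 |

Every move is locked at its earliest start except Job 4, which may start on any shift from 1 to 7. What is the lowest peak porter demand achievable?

Job 4@1: s1:9  s2:9  s3:4  s4:4  s5:4  s6:0  s7:0  s8:0 → peak 9
Job 4@2: s1:7  s2:9  s3:6  s4:4  s5:4  s6:0  s7:0  s8:0 → peak 9
Job 4@3: s1:7  s2:7  s3:6  s4:6  s5:4  s6:0  s7:0  s8:0 → peak 7
Job 4@4: s1:7  s2:7  s3:4  s4:6  s5:6  s6:0  s7:0  s8:0 → peak 7
Job 4@5: s1:7  s2:7  s3:4  s4:4  s5:6  s6:2  s7:0  s8:0 → peak 7
Job 4@6: s1:7  s2:7  s3:4  s4:4  s5:4  s6:2  s7:2  s8:0 → peak 7
Job 4@7: s1:7  s2:7  s3:4  s4:4  s5:4  s6:0  s7:2  s8:2 → peak 7
Best is Job 4@3, peak 7.

7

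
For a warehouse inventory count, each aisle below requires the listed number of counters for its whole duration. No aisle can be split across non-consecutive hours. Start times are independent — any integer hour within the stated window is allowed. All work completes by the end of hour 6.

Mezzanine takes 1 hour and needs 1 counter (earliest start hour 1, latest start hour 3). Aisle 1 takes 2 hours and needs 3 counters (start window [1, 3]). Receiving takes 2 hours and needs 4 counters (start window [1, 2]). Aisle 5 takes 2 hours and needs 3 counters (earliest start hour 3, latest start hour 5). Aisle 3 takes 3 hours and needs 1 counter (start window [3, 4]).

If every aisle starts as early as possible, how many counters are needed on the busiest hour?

Early-start schedule: Mezzanine@1, Aisle 1@1, Receiving@1, Aisle 5@3, Aisle 3@3.
Load per hour: hour 1: 8, hour 2: 7, hour 3: 4, hour 4: 4, hour 5: 1, hour 6: 0.
Peak is 8.

8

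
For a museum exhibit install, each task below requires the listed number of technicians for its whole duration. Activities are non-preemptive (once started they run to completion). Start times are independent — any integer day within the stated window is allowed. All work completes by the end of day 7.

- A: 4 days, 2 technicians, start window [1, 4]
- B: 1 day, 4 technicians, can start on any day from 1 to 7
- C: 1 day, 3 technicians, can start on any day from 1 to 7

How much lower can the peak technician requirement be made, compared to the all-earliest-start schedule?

5

Early-start peak: d1:9  d2:2  d3:2  d4:2  d5:0  d6:0  d7:0 ⇒ 9.
Leveled (A@1, B@5, C@6): d1:2  d2:2  d3:2  d4:2  d5:4  d6:3  d7:0 ⇒ 4.
Reduction 9 − 4 = 5.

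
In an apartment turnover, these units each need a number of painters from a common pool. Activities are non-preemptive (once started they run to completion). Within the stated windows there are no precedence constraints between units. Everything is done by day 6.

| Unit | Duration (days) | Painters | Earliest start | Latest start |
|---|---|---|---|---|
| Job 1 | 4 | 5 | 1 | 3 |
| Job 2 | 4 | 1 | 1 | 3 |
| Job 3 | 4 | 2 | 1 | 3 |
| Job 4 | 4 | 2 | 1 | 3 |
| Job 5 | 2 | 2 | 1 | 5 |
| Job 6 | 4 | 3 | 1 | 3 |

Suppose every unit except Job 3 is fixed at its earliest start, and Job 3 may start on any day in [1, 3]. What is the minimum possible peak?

13

Job 3@1: d1:15  d2:15  d3:13  d4:13  d5:0  d6:0 → peak 15
Job 3@2: d1:13  d2:15  d3:13  d4:13  d5:2  d6:0 → peak 15
Job 3@3: d1:13  d2:13  d3:13  d4:13  d5:2  d6:2 → peak 13
Best is Job 3@3, peak 13.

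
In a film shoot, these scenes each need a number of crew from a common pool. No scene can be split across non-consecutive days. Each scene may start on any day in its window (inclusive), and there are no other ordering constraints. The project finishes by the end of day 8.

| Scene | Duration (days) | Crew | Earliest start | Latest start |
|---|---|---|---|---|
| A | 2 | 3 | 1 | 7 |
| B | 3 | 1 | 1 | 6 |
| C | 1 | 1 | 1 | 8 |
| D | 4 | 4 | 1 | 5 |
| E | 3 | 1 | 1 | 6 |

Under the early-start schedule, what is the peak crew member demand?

10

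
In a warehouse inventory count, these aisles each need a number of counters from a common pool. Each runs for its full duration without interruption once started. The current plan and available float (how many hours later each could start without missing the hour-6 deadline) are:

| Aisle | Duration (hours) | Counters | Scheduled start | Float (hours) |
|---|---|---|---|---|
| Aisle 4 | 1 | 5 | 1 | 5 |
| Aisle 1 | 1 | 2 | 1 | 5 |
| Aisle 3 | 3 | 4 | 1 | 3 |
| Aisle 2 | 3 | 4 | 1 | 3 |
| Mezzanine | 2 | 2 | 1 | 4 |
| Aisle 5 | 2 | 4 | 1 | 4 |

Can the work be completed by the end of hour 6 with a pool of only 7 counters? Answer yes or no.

no

Total counter-hours = 43; over 6 hours the average is 43/6 > 7, so some hour must exceed 7.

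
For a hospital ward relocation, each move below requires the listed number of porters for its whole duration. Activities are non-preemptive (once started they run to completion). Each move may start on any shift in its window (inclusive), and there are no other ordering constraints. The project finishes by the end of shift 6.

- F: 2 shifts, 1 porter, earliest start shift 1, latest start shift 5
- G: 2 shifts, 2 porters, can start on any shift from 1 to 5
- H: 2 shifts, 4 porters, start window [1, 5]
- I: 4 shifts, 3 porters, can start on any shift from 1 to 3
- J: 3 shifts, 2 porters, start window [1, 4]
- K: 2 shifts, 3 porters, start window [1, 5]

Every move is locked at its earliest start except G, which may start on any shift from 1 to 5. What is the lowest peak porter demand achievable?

13

G@1: s1:15  s2:15  s3:5  s4:3  s5:0  s6:0 → peak 15
G@2: s1:13  s2:15  s3:7  s4:3  s5:0  s6:0 → peak 15
G@3: s1:13  s2:13  s3:7  s4:5  s5:0  s6:0 → peak 13
G@4: s1:13  s2:13  s3:5  s4:5  s5:2  s6:0 → peak 13
G@5: s1:13  s2:13  s3:5  s4:3  s5:2  s6:2 → peak 13
Best is G@3, peak 13.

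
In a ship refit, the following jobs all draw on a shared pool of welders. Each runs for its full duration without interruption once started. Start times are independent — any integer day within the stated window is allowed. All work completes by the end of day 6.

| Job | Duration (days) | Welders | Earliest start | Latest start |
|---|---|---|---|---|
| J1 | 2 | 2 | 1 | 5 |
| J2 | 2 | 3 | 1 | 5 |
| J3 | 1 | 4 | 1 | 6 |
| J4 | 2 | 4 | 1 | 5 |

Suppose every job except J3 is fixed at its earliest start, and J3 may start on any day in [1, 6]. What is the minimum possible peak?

J3@1: d1:13  d2:9  d3:0  d4:0  d5:0  d6:0 → peak 13
J3@2: d1:9  d2:13  d3:0  d4:0  d5:0  d6:0 → peak 13
J3@3: d1:9  d2:9  d3:4  d4:0  d5:0  d6:0 → peak 9
J3@4: d1:9  d2:9  d3:0  d4:4  d5:0  d6:0 → peak 9
J3@5: d1:9  d2:9  d3:0  d4:0  d5:4  d6:0 → peak 9
J3@6: d1:9  d2:9  d3:0  d4:0  d5:0  d6:4 → peak 9
Best is J3@3, peak 9.

9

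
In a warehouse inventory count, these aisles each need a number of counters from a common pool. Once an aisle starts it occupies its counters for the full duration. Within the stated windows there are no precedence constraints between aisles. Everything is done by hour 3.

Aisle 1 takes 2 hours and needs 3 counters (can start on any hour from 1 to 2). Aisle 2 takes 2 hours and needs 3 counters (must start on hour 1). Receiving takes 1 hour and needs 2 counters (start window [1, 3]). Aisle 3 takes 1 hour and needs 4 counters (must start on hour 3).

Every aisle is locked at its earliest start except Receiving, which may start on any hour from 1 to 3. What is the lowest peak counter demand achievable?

6

Receiving@1: h1:8  h2:6  h3:4 → peak 8
Receiving@2: h1:6  h2:8  h3:4 → peak 8
Receiving@3: h1:6  h2:6  h3:6 → peak 6
Best is Receiving@3, peak 6.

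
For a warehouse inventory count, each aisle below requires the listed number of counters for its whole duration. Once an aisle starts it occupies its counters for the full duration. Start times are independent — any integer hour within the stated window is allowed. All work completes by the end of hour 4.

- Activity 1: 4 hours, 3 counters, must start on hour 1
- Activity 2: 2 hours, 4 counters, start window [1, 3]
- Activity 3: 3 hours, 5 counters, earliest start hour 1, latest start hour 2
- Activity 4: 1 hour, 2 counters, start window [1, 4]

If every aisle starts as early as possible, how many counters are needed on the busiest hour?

14

Early-start schedule: Activity 1@1, Activity 2@1, Activity 3@1, Activity 4@1.
Load per hour: hour 1: 14, hour 2: 12, hour 3: 8, hour 4: 3.
Peak is 14.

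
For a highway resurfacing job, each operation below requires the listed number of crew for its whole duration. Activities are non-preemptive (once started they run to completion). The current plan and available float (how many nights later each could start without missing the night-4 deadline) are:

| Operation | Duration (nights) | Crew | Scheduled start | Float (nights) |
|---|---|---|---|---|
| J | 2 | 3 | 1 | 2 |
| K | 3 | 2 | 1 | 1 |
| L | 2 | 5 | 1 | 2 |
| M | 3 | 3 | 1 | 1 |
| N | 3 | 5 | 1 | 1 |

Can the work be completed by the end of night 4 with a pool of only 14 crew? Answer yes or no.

no

The minimum achievable peak is 15; 14 < 15, so no feasible schedule stays within the cap.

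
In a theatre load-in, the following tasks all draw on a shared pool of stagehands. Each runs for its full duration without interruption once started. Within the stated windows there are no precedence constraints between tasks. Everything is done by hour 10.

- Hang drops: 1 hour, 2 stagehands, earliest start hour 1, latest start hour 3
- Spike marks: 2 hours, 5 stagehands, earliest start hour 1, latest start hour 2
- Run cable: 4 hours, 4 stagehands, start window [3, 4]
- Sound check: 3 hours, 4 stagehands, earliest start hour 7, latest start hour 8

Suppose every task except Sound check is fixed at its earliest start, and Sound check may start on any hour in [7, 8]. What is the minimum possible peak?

7

Sound check@7: h1:7  h2:5  h3:4  h4:4  h5:4  h6:4  h7:4  h8:4  h9:4  h10:0 → peak 7
Sound check@8: h1:7  h2:5  h3:4  h4:4  h5:4  h6:4  h7:0  h8:4  h9:4  h10:4 → peak 7
Best is Sound check@7, peak 7.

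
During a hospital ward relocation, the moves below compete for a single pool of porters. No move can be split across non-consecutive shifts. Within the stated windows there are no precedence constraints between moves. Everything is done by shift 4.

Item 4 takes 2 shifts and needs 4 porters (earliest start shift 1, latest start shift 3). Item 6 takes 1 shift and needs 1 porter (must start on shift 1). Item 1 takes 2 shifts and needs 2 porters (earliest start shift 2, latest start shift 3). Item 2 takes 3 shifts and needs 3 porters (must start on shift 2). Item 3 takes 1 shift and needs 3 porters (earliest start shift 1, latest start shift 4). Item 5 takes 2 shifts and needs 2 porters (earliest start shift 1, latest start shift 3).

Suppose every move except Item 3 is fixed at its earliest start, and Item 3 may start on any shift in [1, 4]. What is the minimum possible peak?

11

Item 3@1: s1:10  s2:11  s3:5  s4:3 → peak 11
Item 3@2: s1:7  s2:14  s3:5  s4:3 → peak 14
Item 3@3: s1:7  s2:11  s3:8  s4:3 → peak 11
Item 3@4: s1:7  s2:11  s3:5  s4:6 → peak 11
Best is Item 3@1, peak 11.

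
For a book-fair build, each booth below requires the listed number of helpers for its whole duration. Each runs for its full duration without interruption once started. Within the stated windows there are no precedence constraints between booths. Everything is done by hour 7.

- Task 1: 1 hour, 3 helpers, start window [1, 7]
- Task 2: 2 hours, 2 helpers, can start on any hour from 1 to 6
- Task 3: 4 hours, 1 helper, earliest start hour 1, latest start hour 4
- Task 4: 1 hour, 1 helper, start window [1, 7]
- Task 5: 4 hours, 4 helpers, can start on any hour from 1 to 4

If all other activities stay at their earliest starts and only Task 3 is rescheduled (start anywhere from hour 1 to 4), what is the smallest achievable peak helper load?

10

Task 3@1: h1:11  h2:7  h3:5  h4:5  h5:0  h6:0  h7:0 → peak 11
Task 3@2: h1:10  h2:7  h3:5  h4:5  h5:1  h6:0  h7:0 → peak 10
Task 3@3: h1:10  h2:6  h3:5  h4:5  h5:1  h6:1  h7:0 → peak 10
Task 3@4: h1:10  h2:6  h3:4  h4:5  h5:1  h6:1  h7:1 → peak 10
Best is Task 3@2, peak 10.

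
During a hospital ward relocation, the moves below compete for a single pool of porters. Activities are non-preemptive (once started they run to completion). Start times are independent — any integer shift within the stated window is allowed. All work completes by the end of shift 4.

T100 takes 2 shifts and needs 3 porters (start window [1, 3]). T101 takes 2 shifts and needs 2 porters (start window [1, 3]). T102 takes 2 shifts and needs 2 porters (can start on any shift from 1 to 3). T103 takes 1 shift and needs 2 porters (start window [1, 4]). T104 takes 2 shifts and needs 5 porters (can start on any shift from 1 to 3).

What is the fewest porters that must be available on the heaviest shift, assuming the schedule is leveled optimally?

Early-start (T100@1, T101@1, T102@1, T103@1, T104@1) gives peak 14: s1:14  s2:12  s3:0  s4:0.
Shift T103→3, T104→3.
Schedule T100@1, T101@1, T102@1, T103@3, T104@3: s1:7  s2:7  s3:7  s4:5 — peak 7.
Total porter-shifts = 26 over 4 shifts ⇒ peak ≥ ⌈26/4⌉ = 7, so 7 is optimal.

7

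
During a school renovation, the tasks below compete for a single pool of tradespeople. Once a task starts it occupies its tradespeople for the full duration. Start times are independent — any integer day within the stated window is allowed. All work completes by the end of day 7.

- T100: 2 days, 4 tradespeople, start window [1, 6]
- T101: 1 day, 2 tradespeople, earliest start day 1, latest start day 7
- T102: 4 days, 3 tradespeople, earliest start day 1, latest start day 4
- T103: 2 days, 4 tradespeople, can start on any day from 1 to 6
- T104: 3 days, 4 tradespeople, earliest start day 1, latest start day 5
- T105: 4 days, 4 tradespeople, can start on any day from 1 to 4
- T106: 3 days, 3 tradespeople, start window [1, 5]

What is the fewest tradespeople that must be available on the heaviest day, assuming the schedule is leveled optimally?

11

Early-start (T100@1, T101@1, T102@1, T103@1, T104@1, T105@1, T106@1) gives peak 24: d1:24  d2:22  d3:14  d4:7  d5:0  d6:0  d7:0.
Shift T103→2, T104→3, T105→4, T106→5.
Schedule T100@1, T101@1, T102@1, T103@2, T104@3, T105@4, T106@5: d1:9  d2:11  d3:11  d4:11  d5:11  d6:7  d7:7 — peak 11.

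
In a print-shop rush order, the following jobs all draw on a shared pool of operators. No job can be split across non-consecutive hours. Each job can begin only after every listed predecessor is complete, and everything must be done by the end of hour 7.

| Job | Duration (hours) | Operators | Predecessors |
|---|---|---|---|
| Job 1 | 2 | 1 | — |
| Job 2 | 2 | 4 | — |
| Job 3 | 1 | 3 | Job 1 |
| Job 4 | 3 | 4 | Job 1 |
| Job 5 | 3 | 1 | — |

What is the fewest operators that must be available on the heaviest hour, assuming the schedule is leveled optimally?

Early-start (Job 1@1, Job 2@1, Job 3@3, Job 4@3, Job 5@1) gives peak 8: h1:6  h2:6  h3:8  h4:4  h5:4  h6:0  h7:0.
Shift Job 4→4, Job 5→3.
Schedule Job 1@1, Job 2@1, Job 3@3, Job 4@4, Job 5@3: h1:5  h2:5  h3:4  h4:5  h5:5  h6:4  h7:0 — peak 5.

5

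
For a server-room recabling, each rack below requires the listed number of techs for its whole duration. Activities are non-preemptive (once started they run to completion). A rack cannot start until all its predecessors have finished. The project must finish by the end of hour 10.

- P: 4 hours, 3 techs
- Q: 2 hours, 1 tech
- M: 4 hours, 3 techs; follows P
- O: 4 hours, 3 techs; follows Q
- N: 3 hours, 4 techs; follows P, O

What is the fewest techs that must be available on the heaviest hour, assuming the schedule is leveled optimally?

Schedule P@1, Q@1, M@5, O@3, N@7: h1:4  h2:4  h3:6  h4:6  h5:6  h6:6  h7:7  h8:7  h9:4  h10:0 — peak 7.
No arrangement of the 24 feasible schedules does better.

7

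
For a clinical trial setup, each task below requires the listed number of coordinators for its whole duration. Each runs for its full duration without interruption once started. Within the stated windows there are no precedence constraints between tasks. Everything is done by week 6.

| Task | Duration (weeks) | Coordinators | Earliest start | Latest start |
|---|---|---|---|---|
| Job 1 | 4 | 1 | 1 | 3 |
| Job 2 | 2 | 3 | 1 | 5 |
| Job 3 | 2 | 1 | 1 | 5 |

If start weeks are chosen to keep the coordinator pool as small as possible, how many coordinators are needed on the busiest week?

3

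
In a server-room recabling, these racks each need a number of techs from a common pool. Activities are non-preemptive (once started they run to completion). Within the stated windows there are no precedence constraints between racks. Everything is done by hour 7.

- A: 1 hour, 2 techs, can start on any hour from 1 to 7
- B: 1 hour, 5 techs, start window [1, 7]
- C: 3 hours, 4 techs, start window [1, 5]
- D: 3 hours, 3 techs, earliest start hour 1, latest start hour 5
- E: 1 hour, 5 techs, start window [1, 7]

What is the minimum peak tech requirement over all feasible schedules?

Early-start (A@1, B@1, C@1, D@1, E@1) gives peak 19: h1:19  h2:7  h3:7  h4:0  h5:0  h6:0  h7:0.
Shift C→2, D→2, E→5.
Schedule A@1, B@1, C@2, D@2, E@5: h1:7  h2:7  h3:7  h4:7  h5:5  h6:0  h7:0 — peak 7.

7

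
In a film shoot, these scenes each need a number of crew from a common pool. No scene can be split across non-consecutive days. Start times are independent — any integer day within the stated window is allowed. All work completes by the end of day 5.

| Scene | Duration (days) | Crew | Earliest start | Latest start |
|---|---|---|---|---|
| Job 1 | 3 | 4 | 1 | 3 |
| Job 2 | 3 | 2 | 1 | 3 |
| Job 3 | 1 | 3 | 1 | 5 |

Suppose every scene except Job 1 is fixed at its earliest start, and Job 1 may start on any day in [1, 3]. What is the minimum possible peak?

Job 1@1: d1:9  d2:6  d3:6  d4:0  d5:0 → peak 9
Job 1@2: d1:5  d2:6  d3:6  d4:4  d5:0 → peak 6
Job 1@3: d1:5  d2:2  d3:6  d4:4  d5:4 → peak 6
Best is Job 1@2, peak 6.

6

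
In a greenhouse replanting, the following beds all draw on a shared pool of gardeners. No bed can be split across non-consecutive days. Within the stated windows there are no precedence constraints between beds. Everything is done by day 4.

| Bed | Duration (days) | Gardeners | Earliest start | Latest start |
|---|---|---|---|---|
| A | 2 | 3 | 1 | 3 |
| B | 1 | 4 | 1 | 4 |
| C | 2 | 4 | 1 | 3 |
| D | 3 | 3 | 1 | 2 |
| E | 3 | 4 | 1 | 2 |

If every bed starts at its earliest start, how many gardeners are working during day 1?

At early start, day 1 has: A, B, C, D, E.
Demand: 3 + 4 + 4 + 3 + 4 = 18.

18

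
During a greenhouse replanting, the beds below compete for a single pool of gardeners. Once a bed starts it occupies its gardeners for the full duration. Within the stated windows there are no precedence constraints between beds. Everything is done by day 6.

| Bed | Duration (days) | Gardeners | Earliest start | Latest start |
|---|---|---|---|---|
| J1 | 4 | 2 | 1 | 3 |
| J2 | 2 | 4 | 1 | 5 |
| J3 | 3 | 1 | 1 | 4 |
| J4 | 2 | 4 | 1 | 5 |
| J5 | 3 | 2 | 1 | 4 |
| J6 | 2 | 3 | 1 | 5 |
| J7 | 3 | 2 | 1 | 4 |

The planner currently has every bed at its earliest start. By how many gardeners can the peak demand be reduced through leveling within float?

Early-start peak: d1:18  d2:18  d3:7  d4:2  d5:0  d6:0 ⇒ 18.
Leveled (J1@1, J2@1, J3@3, J4@5, J5@1, J6@3, J7@4): d1:8  d2:8  d3:8  d4:8  d5:7  d6:6 ⇒ 8.
Reduction 18 − 8 = 10.

10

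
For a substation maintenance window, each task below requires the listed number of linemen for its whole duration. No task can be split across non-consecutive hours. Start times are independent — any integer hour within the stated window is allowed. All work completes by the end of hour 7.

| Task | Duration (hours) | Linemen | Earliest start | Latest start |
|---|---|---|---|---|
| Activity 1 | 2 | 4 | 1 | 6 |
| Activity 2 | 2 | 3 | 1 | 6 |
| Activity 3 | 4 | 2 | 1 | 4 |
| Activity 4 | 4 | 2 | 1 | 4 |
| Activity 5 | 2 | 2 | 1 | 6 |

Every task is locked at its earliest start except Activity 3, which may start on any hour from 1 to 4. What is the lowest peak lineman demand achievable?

Activity 3@1: h1:13  h2:13  h3:4  h4:4  h5:0  h6:0  h7:0 → peak 13
Activity 3@2: h1:11  h2:13  h3:4  h4:4  h5:2  h6:0  h7:0 → peak 13
Activity 3@3: h1:11  h2:11  h3:4  h4:4  h5:2  h6:2  h7:0 → peak 11
Activity 3@4: h1:11  h2:11  h3:2  h4:4  h5:2  h6:2  h7:2 → peak 11
Best is Activity 3@3, peak 11.

11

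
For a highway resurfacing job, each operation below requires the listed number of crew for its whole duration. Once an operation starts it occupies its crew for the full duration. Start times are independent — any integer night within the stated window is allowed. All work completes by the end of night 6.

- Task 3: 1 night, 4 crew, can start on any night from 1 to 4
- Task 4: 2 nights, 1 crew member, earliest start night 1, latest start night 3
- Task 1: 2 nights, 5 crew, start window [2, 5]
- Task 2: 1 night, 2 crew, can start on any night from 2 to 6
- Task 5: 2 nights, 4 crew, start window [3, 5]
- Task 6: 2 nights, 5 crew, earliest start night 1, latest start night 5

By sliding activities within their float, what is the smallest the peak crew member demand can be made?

8

Early-start (Task 3@1, Task 4@1, Task 1@2, Task 2@2, Task 5@3, Task 6@1) gives peak 13: n1:10  n2:13  n3:9  n4:4  n5:0  n6:0.
Shift Task 3→3, Task 1→5.
Schedule Task 3@3, Task 4@1, Task 1@5, Task 2@2, Task 5@3, Task 6@1: n1:6  n2:8  n3:8  n4:4  n5:5  n6:5 — peak 8.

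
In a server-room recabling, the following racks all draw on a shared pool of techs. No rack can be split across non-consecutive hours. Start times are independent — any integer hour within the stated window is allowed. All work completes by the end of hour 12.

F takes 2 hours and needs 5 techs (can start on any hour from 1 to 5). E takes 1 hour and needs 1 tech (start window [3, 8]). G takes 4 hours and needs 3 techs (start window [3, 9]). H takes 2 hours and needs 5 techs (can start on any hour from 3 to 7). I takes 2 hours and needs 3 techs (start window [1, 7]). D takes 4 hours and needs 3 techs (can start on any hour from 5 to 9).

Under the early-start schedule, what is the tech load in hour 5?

At early start, hour 5 has: G, D.
Demand: 3 + 3 = 6.

6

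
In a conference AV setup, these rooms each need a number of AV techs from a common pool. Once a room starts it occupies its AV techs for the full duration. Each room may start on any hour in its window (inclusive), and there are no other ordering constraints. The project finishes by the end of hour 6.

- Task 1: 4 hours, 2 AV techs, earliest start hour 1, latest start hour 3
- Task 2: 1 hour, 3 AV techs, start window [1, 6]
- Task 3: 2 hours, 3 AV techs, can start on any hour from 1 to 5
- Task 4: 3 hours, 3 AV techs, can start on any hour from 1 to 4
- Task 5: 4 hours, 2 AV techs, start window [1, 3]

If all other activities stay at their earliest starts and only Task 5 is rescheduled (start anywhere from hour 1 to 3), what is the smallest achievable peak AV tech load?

11

Task 5@1: h1:13  h2:10  h3:7  h4:4  h5:0  h6:0 → peak 13
Task 5@2: h1:11  h2:10  h3:7  h4:4  h5:2  h6:0 → peak 11
Task 5@3: h1:11  h2:8  h3:7  h4:4  h5:2  h6:2 → peak 11
Best is Task 5@2, peak 11.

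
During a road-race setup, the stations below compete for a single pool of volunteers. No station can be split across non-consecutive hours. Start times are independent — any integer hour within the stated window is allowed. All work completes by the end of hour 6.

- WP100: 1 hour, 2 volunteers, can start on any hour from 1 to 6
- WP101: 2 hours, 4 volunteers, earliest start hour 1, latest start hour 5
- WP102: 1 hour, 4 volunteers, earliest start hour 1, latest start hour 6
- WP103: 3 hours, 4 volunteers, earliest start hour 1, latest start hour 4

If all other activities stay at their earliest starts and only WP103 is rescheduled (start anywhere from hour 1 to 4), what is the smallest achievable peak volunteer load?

WP103@1: h1:14  h2:8  h3:4  h4:0  h5:0  h6:0 → peak 14
WP103@2: h1:10  h2:8  h3:4  h4:4  h5:0  h6:0 → peak 10
WP103@3: h1:10  h2:4  h3:4  h4:4  h5:4  h6:0 → peak 10
WP103@4: h1:10  h2:4  h3:0  h4:4  h5:4  h6:4 → peak 10
Best is WP103@2, peak 10.

10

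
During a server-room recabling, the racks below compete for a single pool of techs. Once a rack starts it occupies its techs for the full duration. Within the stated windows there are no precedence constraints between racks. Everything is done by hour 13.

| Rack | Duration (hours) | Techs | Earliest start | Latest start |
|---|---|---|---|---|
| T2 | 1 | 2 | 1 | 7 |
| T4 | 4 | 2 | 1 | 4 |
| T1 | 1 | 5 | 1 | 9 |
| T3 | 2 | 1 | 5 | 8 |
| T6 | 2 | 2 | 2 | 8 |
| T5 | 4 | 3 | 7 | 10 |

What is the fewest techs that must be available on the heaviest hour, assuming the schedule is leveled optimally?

Early-start (T2@1, T4@1, T1@1, T3@5, T6@2, T5@7) gives peak 9: h1:9  h2:4  h3:4  h4:2  h5:1  h6:1  h7:3  h8:3  h9:3  h10:3  h11:0  h12:0  h13:0.
Shift T1→5, T3→6.
Schedule T2@1, T4@1, T1@5, T3@6, T6@2, T5@7: h1:4  h2:4  h3:4  h4:2  h5:5  h6:1  h7:4  h8:3  h9:3  h10:3  h11:0  h12:0  h13:0 — peak 5.

5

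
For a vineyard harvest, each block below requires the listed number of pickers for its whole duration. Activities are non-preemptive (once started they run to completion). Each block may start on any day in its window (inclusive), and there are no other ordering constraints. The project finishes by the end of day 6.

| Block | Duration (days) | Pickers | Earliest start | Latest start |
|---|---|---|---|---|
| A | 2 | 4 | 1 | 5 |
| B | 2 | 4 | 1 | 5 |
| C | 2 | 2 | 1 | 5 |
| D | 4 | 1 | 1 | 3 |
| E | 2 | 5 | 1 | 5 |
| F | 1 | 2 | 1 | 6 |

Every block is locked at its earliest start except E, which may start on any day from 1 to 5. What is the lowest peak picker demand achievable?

13

E@1: d1:18  d2:16  d3:1  d4:1  d5:0  d6:0 → peak 18
E@2: d1:13  d2:16  d3:6  d4:1  d5:0  d6:0 → peak 16
E@3: d1:13  d2:11  d3:6  d4:6  d5:0  d6:0 → peak 13
E@4: d1:13  d2:11  d3:1  d4:6  d5:5  d6:0 → peak 13
E@5: d1:13  d2:11  d3:1  d4:1  d5:5  d6:5 → peak 13
Best is E@3, peak 13.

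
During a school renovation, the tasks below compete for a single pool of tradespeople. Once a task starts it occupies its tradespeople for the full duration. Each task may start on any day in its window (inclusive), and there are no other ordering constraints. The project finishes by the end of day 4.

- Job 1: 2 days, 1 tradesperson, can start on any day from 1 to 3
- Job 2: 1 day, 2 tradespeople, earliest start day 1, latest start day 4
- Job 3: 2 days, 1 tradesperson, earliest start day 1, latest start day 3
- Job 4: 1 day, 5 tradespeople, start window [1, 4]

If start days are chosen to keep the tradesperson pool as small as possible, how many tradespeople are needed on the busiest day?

5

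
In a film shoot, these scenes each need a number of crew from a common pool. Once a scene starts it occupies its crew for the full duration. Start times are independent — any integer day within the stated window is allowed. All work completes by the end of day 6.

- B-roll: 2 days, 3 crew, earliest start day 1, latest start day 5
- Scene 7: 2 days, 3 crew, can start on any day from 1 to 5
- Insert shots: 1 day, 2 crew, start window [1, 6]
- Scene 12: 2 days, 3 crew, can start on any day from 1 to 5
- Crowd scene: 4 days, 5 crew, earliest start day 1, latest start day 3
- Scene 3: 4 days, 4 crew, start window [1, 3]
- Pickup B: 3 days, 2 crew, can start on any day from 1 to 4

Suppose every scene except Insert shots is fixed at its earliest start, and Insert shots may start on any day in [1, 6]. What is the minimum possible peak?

20

Insert shots@1: d1:22  d2:20  d3:11  d4:9  d5:0  d6:0 → peak 22
Insert shots@2: d1:20  d2:22  d3:11  d4:9  d5:0  d6:0 → peak 22
Insert shots@3: d1:20  d2:20  d3:13  d4:9  d5:0  d6:0 → peak 20
Insert shots@4: d1:20  d2:20  d3:11  d4:11  d5:0  d6:0 → peak 20
Insert shots@5: d1:20  d2:20  d3:11  d4:9  d5:2  d6:0 → peak 20
Insert shots@6: d1:20  d2:20  d3:11  d4:9  d5:0  d6:2 → peak 20
Best is Insert shots@3, peak 20.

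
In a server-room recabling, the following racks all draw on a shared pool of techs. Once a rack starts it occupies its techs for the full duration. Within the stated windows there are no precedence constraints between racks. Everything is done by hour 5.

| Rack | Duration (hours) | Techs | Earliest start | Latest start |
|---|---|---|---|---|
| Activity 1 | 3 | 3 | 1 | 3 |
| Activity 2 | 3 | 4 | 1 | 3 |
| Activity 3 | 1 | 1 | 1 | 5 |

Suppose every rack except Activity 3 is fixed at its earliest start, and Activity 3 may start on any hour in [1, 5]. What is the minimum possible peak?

7

Activity 3@1: h1:8  h2:7  h3:7  h4:0  h5:0 → peak 8
Activity 3@2: h1:7  h2:8  h3:7  h4:0  h5:0 → peak 8
Activity 3@3: h1:7  h2:7  h3:8  h4:0  h5:0 → peak 8
Activity 3@4: h1:7  h2:7  h3:7  h4:1  h5:0 → peak 7
Activity 3@5: h1:7  h2:7  h3:7  h4:0  h5:1 → peak 7
Best is Activity 3@4, peak 7.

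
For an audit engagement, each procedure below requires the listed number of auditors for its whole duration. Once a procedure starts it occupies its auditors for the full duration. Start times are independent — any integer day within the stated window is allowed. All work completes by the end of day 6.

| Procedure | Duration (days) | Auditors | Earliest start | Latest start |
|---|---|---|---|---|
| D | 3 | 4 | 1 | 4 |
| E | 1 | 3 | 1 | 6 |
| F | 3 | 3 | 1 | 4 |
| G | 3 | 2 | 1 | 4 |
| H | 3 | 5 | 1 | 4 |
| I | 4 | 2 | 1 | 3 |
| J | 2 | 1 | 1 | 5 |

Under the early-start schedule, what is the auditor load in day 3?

At early start, day 3 has: D, F, G, H, I.
Demand: 4 + 3 + 2 + 5 + 2 = 16.

16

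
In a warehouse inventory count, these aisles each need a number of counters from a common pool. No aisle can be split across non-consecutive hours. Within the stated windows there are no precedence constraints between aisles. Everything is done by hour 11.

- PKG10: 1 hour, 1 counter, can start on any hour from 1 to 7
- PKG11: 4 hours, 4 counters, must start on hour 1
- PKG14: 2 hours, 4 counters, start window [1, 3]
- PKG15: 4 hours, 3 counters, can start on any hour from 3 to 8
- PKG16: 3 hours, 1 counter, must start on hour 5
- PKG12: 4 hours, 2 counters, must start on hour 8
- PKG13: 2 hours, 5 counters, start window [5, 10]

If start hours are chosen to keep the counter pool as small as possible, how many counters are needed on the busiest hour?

Early-start (PKG10@1, PKG11@1, PKG14@1, PKG15@3, PKG16@5, PKG12@8, PKG13@5) gives peak 9: h1:9  h2:8  h3:7  h4:7  h5:9  h6:9  h7:1  h8:2  h9:2  h10:2  h11:2.
Shift PKG14→2, PKG15→4, PKG13→8.
Schedule PKG10@1, PKG11@1, PKG14@2, PKG15@4, PKG16@5, PKG12@8, PKG13@8: h1:5  h2:8  h3:8  h4:7  h5:4  h6:4  h7:4  h8:7  h9:7  h10:2  h11:2 — peak 8.

8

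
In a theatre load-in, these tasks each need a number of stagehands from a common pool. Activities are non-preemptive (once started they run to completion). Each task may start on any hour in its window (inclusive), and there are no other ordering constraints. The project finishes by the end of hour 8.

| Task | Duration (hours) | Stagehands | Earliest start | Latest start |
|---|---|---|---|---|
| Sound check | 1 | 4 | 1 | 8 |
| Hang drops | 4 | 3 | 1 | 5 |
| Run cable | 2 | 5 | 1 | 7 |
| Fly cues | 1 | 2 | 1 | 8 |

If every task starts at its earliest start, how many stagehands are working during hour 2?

At early start, hour 2 has: Hang drops, Run cable.
Demand: 3 + 5 = 8.

8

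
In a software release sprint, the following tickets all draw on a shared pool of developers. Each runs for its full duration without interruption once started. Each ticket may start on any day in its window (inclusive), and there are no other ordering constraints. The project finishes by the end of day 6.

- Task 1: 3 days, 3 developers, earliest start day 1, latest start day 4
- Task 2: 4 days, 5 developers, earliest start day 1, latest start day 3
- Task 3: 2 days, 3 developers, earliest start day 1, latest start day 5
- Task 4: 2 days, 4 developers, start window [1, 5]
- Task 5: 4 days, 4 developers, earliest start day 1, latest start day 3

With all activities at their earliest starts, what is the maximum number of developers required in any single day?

19

Early-start schedule: Task 1@1, Task 2@1, Task 3@1, Task 4@1, Task 5@1.
Load per day: day 1: 19, day 2: 19, day 3: 12, day 4: 9, day 5: 0, day 6: 0.
Peak is 19.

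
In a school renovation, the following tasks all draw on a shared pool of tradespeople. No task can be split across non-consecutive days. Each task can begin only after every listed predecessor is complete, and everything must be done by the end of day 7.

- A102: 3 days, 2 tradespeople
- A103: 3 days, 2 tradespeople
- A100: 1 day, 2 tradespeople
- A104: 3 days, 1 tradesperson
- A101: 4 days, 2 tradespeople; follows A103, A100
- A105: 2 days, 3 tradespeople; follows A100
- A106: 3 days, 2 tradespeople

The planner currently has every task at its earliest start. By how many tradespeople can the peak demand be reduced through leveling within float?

4

Early-start peak: d1:9  d2:10  d3:10  d4:2  d5:2  d6:2  d7:2 ⇒ 10.
Leveled (A102@1, A103@1, A100@1, A104@4, A101@4, A105@5, A106@2): d1:6  d2:6  d3:6  d4:5  d5:6  d6:6  d7:2 ⇒ 6.
Reduction 10 − 6 = 4.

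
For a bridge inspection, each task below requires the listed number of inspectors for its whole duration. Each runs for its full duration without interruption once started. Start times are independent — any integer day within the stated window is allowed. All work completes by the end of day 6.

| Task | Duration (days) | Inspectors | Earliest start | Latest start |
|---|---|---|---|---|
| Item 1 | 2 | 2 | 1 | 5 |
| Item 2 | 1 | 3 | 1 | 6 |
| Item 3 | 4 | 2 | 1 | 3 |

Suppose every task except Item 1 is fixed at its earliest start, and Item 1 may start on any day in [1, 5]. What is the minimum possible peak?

Item 1@1: d1:7  d2:4  d3:2  d4:2  d5:0  d6:0 → peak 7
Item 1@2: d1:5  d2:4  d3:4  d4:2  d5:0  d6:0 → peak 5
Item 1@3: d1:5  d2:2  d3:4  d4:4  d5:0  d6:0 → peak 5
Item 1@4: d1:5  d2:2  d3:2  d4:4  d5:2  d6:0 → peak 5
Item 1@5: d1:5  d2:2  d3:2  d4:2  d5:2  d6:2 → peak 5
Best is Item 1@2, peak 5.

5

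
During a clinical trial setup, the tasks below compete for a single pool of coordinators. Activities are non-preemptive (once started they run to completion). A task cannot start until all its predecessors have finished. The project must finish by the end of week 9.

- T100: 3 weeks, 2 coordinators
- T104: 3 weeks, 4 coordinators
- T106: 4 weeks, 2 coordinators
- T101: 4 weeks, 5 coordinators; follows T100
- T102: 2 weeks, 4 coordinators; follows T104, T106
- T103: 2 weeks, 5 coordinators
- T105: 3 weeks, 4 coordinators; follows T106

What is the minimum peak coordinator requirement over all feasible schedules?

Early-start (T100@1, T104@1, T106@1, T101@4, T102@5, T103@1, T105@5) gives peak 13: w1:13  w2:13  w3:8  w4:7  w5:13  w6:13  w7:9  w8:0  w9:0.
Shift T103→8, T105→7.
Schedule T100@1, T104@1, T106@1, T101@4, T102@5, T103@8, T105@7: w1:8  w2:8  w3:8  w4:7  w5:9  w6:9  w7:9  w8:9  w9:9 — peak 9.
Total coordinator-weeks = 76 over 9 weeks ⇒ peak ≥ ⌈76/9⌉ = 9, so 9 is optimal.

9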